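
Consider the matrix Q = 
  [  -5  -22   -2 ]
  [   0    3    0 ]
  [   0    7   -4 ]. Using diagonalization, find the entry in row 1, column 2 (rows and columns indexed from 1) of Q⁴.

Characteristic polynomial: s^3 + 6s^2 - 7s - 60 = (s - 3)(s + 4)(s + 5), so the eigenvalues are -5, -4, 3.
s=-4: eigenvector (-2, 0, 1).
s=3: eigenvector (-3, 1, 1).
s=-5: eigenvector (1, 0, 0).
P = [[-2, -3, 1], [0, 1, 0], [1, 1, 0]], D = diag(-4, 3, -5), P⁻¹ = [[0, -1, 1], [0, 1, 0], [1, 1, 2]].
Q⁴ = P·diag(256, 81, 625)·P⁻¹ = [[625, 894, 738], [0, 81, 0], [0, -175, 256]].
The requested entry is 894.

894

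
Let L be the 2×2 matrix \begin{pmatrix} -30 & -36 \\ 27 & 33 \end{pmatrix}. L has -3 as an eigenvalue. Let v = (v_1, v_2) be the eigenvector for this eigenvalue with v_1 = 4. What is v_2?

-3

L + 3I = [[-27, -36], [27, 36]].
Solving (L + 3I)v = 0 gives the eigenspace spanned by (4, -3).
With v_1 = 4, v = (4, -3), so v_2 = -3.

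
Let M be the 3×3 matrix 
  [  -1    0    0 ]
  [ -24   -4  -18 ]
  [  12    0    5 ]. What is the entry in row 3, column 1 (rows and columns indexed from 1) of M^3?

252

Characteristic polynomial: t^3 - 21t - 20 = (t - 5)(t + 1)(t + 4), so the eigenvalues are -4, -1, 5.
t=-1: eigenvector (1, 4, -2).
t=5: eigenvector (0, -2, 1).
t=-4: eigenvector (0, 1, 0).
P = [[1, 0, 0], [4, -2, 1], [-2, 1, 0]], D = diag(-1, 5, -4), P⁻¹ = [[1, 0, 0], [2, 0, 1], [0, 1, 2]].
M³ = P·diag(-1, 125, -64)·P⁻¹ = [[-1, 0, 0], [-504, -64, -378], [252, 0, 125]].
The requested entry is 252.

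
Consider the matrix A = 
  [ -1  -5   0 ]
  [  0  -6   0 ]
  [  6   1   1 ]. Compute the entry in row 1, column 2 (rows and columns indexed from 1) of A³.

-215

Characteristic polynomial: t^3 + 6t^2 - t - 6 = (t - 1)(t + 1)(t + 6), so the eigenvalues are -6, -1, 1.
t=-1: eigenvector (-1, 0, 3).
t=-6: eigenvector (1, 1, -1).
t=1: eigenvector (0, 0, 1).
P = [[-1, 1, 0], [0, 1, 0], [3, -1, 1]], D = diag(-1, -6, 1), P⁻¹ = [[-1, 1, 0], [0, 1, 0], [3, -2, 1]].
A³ = P·diag(-1, -216, 1)·P⁻¹ = [[-1, -215, 0], [0, -216, 0], [6, 211, 1]].
The requested entry is -215.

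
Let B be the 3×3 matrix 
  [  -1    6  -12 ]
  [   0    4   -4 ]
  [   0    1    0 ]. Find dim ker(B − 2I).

1

B − 2I = [[-3, 6, -12], [0, 2, -4], [0, 1, -2]].
This matrix has rank 2, so its null space has dimension 3 − 2 = 1.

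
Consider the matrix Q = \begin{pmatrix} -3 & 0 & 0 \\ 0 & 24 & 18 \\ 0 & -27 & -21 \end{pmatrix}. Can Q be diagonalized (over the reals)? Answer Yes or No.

Characteristic polynomial: p(λ) = λ^3 - 27λ - 54 = (λ - 6)(λ + 3)^2.
λ = -3 has algebraic multiplicity 2; rank(Q + 3I) = 1, so geometric multiplicity = 2.
Every eigenvalue has geometric = algebraic multiplicity, so Q is diagonalizable.

Yes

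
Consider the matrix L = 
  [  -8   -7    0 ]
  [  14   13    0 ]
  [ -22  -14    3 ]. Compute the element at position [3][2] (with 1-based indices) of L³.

Characteristic polynomial: s^3 - 8s^2 + 9s + 18 = (s - 6)(s - 3)(s + 1), so the eigenvalues are -1, 3, 6.
s=6: eigenvector (1, -2, 2).
s=-1: eigenvector (1, -1, 2).
s=3: eigenvector (0, 0, 1).
P = [[1, 1, 0], [-2, -1, 0], [2, 2, 1]], D = diag(6, -1, 3), P⁻¹ = [[-1, -1, 0], [2, 1, 0], [-2, 0, 1]].
L³ = P·diag(216, -1, 27)·P⁻¹ = [[-218, -217, 0], [434, 433, 0], [-490, -434, 27]].
The requested entry is -434.

-434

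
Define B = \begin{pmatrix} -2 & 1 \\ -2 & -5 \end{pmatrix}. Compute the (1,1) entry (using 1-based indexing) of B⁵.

Characteristic polynomial: t^2 + 7t + 12 = (t + 3)(t + 4), so the eigenvalues are -4, -3.
t=-3: eigenvector (1, -1).
t=-4: eigenvector (-1, 2).
P = [[1, -1], [-1, 2]], D = diag(-3, -4), P⁻¹ = [[2, 1], [1, 1]].
B⁵ = P·diag(-243, -1024)·P⁻¹ = [[538, 781], [-1562, -1805]].
The requested entry is 538.

538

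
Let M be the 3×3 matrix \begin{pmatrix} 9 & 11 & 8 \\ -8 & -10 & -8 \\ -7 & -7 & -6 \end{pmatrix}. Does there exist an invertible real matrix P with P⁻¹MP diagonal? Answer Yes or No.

Characteristic polynomial: p(λ) = λ^3 + 7λ^2 + 4λ - 12 = (λ - 1)(λ + 2)(λ + 6).
All 3 eigenvalues are distinct, so M is diagonalizable.

Yes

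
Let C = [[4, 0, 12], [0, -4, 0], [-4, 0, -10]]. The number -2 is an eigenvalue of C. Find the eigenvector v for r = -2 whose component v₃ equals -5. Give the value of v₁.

C + 2I = [[6, 0, 12], [0, -2, 0], [-4, 0, -8]].
Solving (C + 2I)v = 0 gives the eigenspace spanned by (10, 0, -5).
With v₃ = -5, v = (10, 0, -5), so v₁ = 10.

10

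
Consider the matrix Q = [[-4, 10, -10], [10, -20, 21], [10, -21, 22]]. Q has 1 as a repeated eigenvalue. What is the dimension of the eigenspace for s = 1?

1

Q − 1I = [[-5, 10, -10], [10, -21, 21], [10, -21, 21]].
This matrix has rank 2, so its null space has dimension 3 − 2 = 1.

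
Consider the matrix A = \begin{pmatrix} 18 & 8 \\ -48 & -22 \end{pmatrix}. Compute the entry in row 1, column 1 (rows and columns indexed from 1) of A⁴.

-2544

Characteristic polynomial: t^2 + 4t - 12 = (t - 2)(t + 6), so the eigenvalues are -6, 2.
t=2: eigenvector (1, -2).
t=-6: eigenvector (-1, 3).
P = [[1, -1], [-2, 3]], D = diag(2, -6), P⁻¹ = [[3, 1], [2, 1]].
A⁴ = P·diag(16, 1296)·P⁻¹ = [[-2544, -1280], [7680, 3856]].
The requested entry is -2544.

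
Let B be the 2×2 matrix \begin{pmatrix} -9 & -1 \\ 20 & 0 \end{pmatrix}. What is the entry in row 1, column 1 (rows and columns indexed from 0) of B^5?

7380

Characteristic polynomial: μ^2 + 9μ + 20 = (μ + 4)(μ + 5), so the eigenvalues are -5, -4.
μ=-4: eigenvector (1, -5).
μ=-5: eigenvector (1, -4).
P = [[1, 1], [-5, -4]], D = diag(-4, -5), P⁻¹ = [[-4, -1], [5, 1]].
B⁵ = P·diag(-1024, -3125)·P⁻¹ = [[-11529, -2101], [42020, 7380]].
The requested entry is 7380.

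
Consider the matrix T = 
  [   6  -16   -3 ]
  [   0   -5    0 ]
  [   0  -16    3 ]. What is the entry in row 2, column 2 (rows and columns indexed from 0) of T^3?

27

Characteristic polynomial: s^3 - 4s^2 - 27s + 90 = (s - 6)(s - 3)(s + 5), so the eigenvalues are -5, 3, 6.
s=6: eigenvector (1, 0, 0).
s=-5: eigenvector (2, 1, 2).
s=3: eigenvector (1, 0, 1).
P = [[1, 2, 1], [0, 1, 0], [0, 2, 1]], D = diag(6, -5, 3), P⁻¹ = [[1, 0, -1], [0, 1, 0], [0, -2, 1]].
T³ = P·diag(216, -125, 27)·P⁻¹ = [[216, -304, -189], [0, -125, 0], [0, -304, 27]].
The requested entry is 27.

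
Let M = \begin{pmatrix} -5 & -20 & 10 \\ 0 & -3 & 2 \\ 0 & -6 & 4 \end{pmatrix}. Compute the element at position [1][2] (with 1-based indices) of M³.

-500

Characteristic polynomial: λ^3 + 4λ^2 - 5λ = λ(λ - 1)(λ + 5), so the eigenvalues are -5, 0, 1.
λ=0: eigenvector (2, -2, -3).
λ=1: eigenvector (0, 1, 2).
λ=-5: eigenvector (1, 0, 0).
P = [[2, 0, 1], [-2, 1, 0], [-3, 2, 0]], D = diag(0, 1, -5), P⁻¹ = [[0, -2, 1], [0, -3, 2], [1, 4, -2]].
M³ = P·diag(0, 1, -125)·P⁻¹ = [[-125, -500, 250], [0, -3, 2], [0, -6, 4]].
The requested entry is -500.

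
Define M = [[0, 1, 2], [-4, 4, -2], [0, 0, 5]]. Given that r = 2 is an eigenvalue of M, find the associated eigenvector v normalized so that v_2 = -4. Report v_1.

-2

M − 2I = [[-2, 1, 2], [-4, 2, -2], [0, 0, 3]].
Solving (M − 2I)v = 0 gives the eigenspace spanned by (-2, -4, 0).
With v_2 = -4, v = (-2, -4, 0), so v_1 = -2.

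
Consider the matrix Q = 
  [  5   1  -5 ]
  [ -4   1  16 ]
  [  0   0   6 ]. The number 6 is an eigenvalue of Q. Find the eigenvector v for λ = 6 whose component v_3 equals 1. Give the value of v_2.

Q − 6I = [[-1, 1, -5], [-4, -5, 16], [0, 0, 0]].
Solving (Q − 6I)v = 0 gives the eigenspace spanned by (-1, 4, 1).
With v_3 = 1, v = (-1, 4, 1), so v_2 = 4.

4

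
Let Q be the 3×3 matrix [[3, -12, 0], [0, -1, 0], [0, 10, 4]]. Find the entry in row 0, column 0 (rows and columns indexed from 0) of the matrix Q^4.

Characteristic polynomial: λ^3 - 6λ^2 + 5λ + 12 = (λ - 4)(λ - 3)(λ + 1), so the eigenvalues are -1, 3, 4.
λ=3: eigenvector (1, 0, 0).
λ=-1: eigenvector (3, 1, -2).
λ=4: eigenvector (0, 0, 1).
P = [[1, 3, 0], [0, 1, 0], [0, -2, 1]], D = diag(3, -1, 4), P⁻¹ = [[1, -3, 0], [0, 1, 0], [0, 2, 1]].
Q⁴ = P·diag(81, 1, 256)·P⁻¹ = [[81, -240, 0], [0, 1, 0], [0, 510, 256]].
The requested entry is 81.

81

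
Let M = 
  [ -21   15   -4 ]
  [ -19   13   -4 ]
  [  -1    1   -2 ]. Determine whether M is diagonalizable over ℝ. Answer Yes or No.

No

Characteristic polynomial: p(λ) = λ^3 + 10λ^2 + 28λ + 24 = (λ + 2)^2(λ + 6).
λ = -2 has algebraic multiplicity 2; rank(M + 2I) = 2, so geometric multiplicity = 1.
Geometric multiplicity < algebraic multiplicity, so M is not diagonalizable.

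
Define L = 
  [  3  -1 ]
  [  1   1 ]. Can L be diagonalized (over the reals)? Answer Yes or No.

No

Characteristic polynomial: p(s) = s^2 - 4s + 4 = (s - 2)^2.
s = 2 has algebraic multiplicity 2; rank(L − 2I) = 1, so geometric multiplicity = 1.
Geometric multiplicity < algebraic multiplicity, so L is not diagonalizable.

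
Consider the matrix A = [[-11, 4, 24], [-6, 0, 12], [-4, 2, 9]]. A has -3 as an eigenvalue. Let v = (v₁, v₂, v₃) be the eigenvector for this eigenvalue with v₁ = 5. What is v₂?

A + 3I = [[-8, 4, 24], [-6, 3, 12], [-4, 2, 12]].
Solving (A + 3I)v = 0 gives the eigenspace spanned by (5, 10, 0).
With v₁ = 5, v = (5, 10, 0), so v₂ = 10.

10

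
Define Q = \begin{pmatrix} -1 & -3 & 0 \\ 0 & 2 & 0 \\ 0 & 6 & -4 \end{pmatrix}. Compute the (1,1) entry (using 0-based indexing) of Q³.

8

Characteristic polynomial: λ^3 + 3λ^2 - 6λ - 8 = (λ - 2)(λ + 1)(λ + 4), so the eigenvalues are -4, -1, 2.
λ=-1: eigenvector (1, 0, 0).
λ=2: eigenvector (-1, 1, 1).
λ=-4: eigenvector (0, 0, 1).
P = [[1, -1, 0], [0, 1, 0], [0, 1, 1]], D = diag(-1, 2, -4), P⁻¹ = [[1, 1, 0], [0, 1, 0], [0, -1, 1]].
Q³ = P·diag(-1, 8, -64)·P⁻¹ = [[-1, -9, 0], [0, 8, 0], [0, 72, -64]].
The requested entry is 8.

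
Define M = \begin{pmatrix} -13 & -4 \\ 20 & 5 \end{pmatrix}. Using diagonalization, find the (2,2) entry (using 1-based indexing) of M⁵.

Characteristic polynomial: t^2 + 8t + 15 = (t + 3)(t + 5), so the eigenvalues are -5, -3.
t=-5: eigenvector (1, -2).
t=-3: eigenvector (-2, 5).
P = [[1, -2], [-2, 5]], D = diag(-5, -3), P⁻¹ = [[5, 2], [2, 1]].
M⁵ = P·diag(-3125, -243)·P⁻¹ = [[-14653, -5764], [28820, 11285]].
The requested entry is 11285.

11285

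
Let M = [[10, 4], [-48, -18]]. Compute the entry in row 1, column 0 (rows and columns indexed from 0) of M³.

Characteristic polynomial: t^2 + 8t + 12 = (t + 2)(t + 6), so the eigenvalues are -6, -2.
t=-6: eigenvector (-1, 4).
t=-2: eigenvector (1, -3).
P = [[-1, 1], [4, -3]], D = diag(-6, -2), P⁻¹ = [[3, 1], [4, 1]].
M³ = P·diag(-216, -8)·P⁻¹ = [[616, 208], [-2496, -840]].
The requested entry is -2496.

-2496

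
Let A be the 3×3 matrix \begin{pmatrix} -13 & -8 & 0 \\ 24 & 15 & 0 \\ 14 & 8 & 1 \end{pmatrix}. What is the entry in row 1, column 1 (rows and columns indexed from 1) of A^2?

Characteristic polynomial: λ^3 - 3λ^2 - λ + 3 = (λ - 3)(λ - 1)(λ + 1), so the eigenvalues are -1, 1, 3.
λ=1: eigenvector (0, 0, 1).
λ=-1: eigenvector (2, -3, -2).
λ=3: eigenvector (1, -2, -1).
P = [[0, 2, 1], [0, -3, -2], [1, -2, -1]], D = diag(1, -1, 3), P⁻¹ = [[1, 0, 1], [2, 1, 0], [-3, -2, 0]].
A² = P·diag(1, 1, 9)·P⁻¹ = [[-23, -16, 0], [48, 33, 0], [24, 16, 1]].
The requested entry is -23.

-23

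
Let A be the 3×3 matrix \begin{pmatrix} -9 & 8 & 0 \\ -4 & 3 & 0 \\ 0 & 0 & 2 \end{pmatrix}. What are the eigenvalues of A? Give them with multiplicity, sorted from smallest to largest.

-5, -1, 2

Characteristic polynomial: p(λ) = λ^3 + 4λ^2 - 7λ - 10 = (λ - 2)(λ + 1)(λ + 5).
Roots (with multiplicity): -5, -1, 2.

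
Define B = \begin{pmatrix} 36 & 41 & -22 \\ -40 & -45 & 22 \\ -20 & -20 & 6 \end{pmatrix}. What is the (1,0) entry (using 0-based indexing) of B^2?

Characteristic polynomial: t^3 + 3t^2 - 34t - 120 = (t - 6)(t + 4)(t + 5), so the eigenvalues are -5, -4, 6.
t=-5: eigenvector (1, -1, 0).
t=6: eigenvector (-2, 2, 1).
t=-4: eigenvector (-3, 4, 2).
P = [[1, -2, -3], [-1, 2, 4], [0, 1, 2]], D = diag(-5, 6, -4), P⁻¹ = [[0, -1, 2], [-2, -2, 1], [1, 1, 0]].
B² = P·diag(25, 36, 16)·P⁻¹ = [[96, 71, -22], [-80, -55, 22], [-40, -40, 36]].
The requested entry is -80.

-80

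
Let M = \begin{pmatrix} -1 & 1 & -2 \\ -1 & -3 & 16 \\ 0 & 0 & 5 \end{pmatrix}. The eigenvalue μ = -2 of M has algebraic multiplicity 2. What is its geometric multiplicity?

1

M + 2I = [[1, 1, -2], [-1, -1, 16], [0, 0, 7]].
This matrix has rank 2, so its null space has dimension 3 − 2 = 1.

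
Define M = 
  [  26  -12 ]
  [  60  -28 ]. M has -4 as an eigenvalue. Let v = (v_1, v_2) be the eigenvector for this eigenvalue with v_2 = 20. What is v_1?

M + 4I = [[30, -12], [60, -24]].
Solving (M + 4I)v = 0 gives the eigenspace spanned by (8, 20).
With v_2 = 20, v = (8, 20), so v_1 = 8.

8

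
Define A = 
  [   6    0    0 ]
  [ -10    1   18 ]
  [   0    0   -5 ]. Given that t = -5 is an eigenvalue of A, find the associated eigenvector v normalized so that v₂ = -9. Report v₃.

A + 5I = [[11, 0, 0], [-10, 6, 18], [0, 0, 0]].
Solving (A + 5I)v = 0 gives the eigenspace spanned by (0, -9, 3).
With v₂ = -9, v = (0, -9, 3), so v₃ = 3.

3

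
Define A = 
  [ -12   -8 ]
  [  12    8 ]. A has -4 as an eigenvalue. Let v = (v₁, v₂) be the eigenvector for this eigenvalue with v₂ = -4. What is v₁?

A + 4I = [[-8, -8], [12, 12]].
Solving (A + 4I)v = 0 gives the eigenspace spanned by (4, -4).
With v₂ = -4, v = (4, -4), so v₁ = 4.

4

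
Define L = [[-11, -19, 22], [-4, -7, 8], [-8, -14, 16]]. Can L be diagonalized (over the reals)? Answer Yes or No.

No

Characteristic polynomial: p(t) = t^3 + 2t^2 + t = t(t + 1)^2.
t = -1 has algebraic multiplicity 2; rank(L + 1I) = 2, so geometric multiplicity = 1.
Geometric multiplicity < algebraic multiplicity, so L is not diagonalizable.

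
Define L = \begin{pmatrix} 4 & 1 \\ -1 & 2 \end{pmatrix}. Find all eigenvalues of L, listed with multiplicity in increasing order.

Characteristic polynomial: p(t) = t^2 - 6t + 9 = (t - 3)^2.
Roots (with multiplicity): 3, 3.

3, 3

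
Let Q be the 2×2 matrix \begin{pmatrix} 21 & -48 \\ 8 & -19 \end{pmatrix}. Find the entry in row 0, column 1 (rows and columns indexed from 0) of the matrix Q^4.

Characteristic polynomial: s^2 - 2s - 15 = (s - 5)(s + 3), so the eigenvalues are -3, 5.
s=5: eigenvector (3, 1).
s=-3: eigenvector (-2, -1).
P = [[3, -2], [1, -1]], D = diag(5, -3), P⁻¹ = [[1, -2], [1, -3]].
Q⁴ = P·diag(625, 81)·P⁻¹ = [[1713, -3264], [544, -1007]].
The requested entry is -3264.

-3264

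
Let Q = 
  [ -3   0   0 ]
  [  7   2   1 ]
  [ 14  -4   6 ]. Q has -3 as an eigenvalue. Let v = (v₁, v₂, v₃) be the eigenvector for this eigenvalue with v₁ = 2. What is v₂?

Q + 3I = [[0, 0, 0], [7, 5, 1], [14, -4, 9]].
Solving (Q + 3I)v = 0 gives the eigenspace spanned by (2, -2, -4).
With v₁ = 2, v = (2, -2, -4), so v₂ = -2.

-2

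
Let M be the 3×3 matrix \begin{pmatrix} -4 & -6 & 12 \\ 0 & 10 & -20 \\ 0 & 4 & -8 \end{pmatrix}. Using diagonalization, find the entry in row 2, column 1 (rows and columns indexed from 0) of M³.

16

Characteristic polynomial: t^3 + 2t^2 - 8t = t(t - 2)(t + 4), so the eigenvalues are -4, 0, 2.
t=-4: eigenvector (1, 0, 0).
t=2: eigenvector (-1, 5, 2).
t=0: eigenvector (0, 2, 1).
P = [[1, -1, 0], [0, 5, 2], [0, 2, 1]], D = diag(-4, 2, 0), P⁻¹ = [[1, 1, -2], [0, 1, -2], [0, -2, 5]].
M³ = P·diag(-64, 8, 0)·P⁻¹ = [[-64, -72, 144], [0, 40, -80], [0, 16, -32]].
The requested entry is 16.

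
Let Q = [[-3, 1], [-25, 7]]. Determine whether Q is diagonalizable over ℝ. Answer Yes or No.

No

Characteristic polynomial: p(μ) = μ^2 - 4μ + 4 = (μ - 2)^2.
μ = 2 has algebraic multiplicity 2; rank(Q − 2I) = 1, so geometric multiplicity = 1.
Geometric multiplicity < algebraic multiplicity, so Q is not diagonalizable.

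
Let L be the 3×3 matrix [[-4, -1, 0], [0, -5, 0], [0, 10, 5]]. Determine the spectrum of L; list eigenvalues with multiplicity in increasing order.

Characteristic polynomial: p(s) = s^3 + 4s^2 - 25s - 100 = (s - 5)(s + 4)(s + 5).
Roots (with multiplicity): -5, -4, 5.

-5, -4, 5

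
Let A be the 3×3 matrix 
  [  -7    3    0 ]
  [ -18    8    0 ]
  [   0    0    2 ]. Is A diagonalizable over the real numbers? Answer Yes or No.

Characteristic polynomial: p(λ) = λ^3 - 3λ^2 + 4 = (λ - 2)^2(λ + 1).
λ = 2 has algebraic multiplicity 2; rank(A − 2I) = 1, so geometric multiplicity = 2.
Every eigenvalue has geometric = algebraic multiplicity, so A is diagonalizable.

Yes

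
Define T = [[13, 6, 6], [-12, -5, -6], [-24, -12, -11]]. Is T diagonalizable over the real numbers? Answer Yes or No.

Yes

Characteristic polynomial: p(s) = s^3 + 3s^2 - 9s + 5 = (s - 1)^2(s + 5).
s = 1 has algebraic multiplicity 2; rank(T − 1I) = 1, so geometric multiplicity = 2.
Every eigenvalue has geometric = algebraic multiplicity, so T is diagonalizable.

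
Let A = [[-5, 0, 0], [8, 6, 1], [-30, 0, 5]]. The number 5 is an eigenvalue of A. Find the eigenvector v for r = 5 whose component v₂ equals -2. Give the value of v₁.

A − 5I = [[-10, 0, 0], [8, 1, 1], [-30, 0, 0]].
Solving (A − 5I)v = 0 gives the eigenspace spanned by (0, -2, 2).
With v₂ = -2, v = (0, -2, 2), so v₁ = 0.

0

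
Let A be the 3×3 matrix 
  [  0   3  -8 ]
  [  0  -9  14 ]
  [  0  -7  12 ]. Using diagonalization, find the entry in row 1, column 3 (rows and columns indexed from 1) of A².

Characteristic polynomial: t^3 - 3t^2 - 10t = t(t - 5)(t + 2), so the eigenvalues are -2, 0, 5.
t=0: eigenvector (1, 0, 0).
t=-2: eigenvector (1, 2, 1).
t=5: eigenvector (-1, 1, 1).
P = [[1, 1, -1], [0, 2, 1], [0, 1, 1]], D = diag(0, -2, 5), P⁻¹ = [[1, -2, 3], [0, 1, -1], [0, -1, 2]].
A² = P·diag(0, 4, 25)·P⁻¹ = [[0, 29, -54], [0, -17, 42], [0, -21, 46]].
The requested entry is -54.

-54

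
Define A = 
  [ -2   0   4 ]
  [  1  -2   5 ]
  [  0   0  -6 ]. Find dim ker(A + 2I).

1

A + 2I = [[0, 0, 4], [1, 0, 5], [0, 0, -4]].
This matrix has rank 2, so its null space has dimension 3 − 2 = 1.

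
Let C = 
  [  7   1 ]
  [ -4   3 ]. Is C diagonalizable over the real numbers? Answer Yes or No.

No

Characteristic polynomial: p(μ) = μ^2 - 10μ + 25 = (μ - 5)^2.
μ = 5 has algebraic multiplicity 2; rank(C − 5I) = 1, so geometric multiplicity = 1.
Geometric multiplicity < algebraic multiplicity, so C is not diagonalizable.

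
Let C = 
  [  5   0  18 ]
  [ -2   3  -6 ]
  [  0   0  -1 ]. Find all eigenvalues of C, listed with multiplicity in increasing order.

-1, 3, 5

Characteristic polynomial: p(r) = r^3 - 7r^2 + 7r + 15 = (r - 5)(r - 3)(r + 1).
Roots (with multiplicity): -1, 3, 5.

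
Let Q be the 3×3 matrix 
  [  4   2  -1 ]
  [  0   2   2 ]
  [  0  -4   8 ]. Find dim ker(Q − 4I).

1

Q − 4I = [[0, 2, -1], [0, -2, 2], [0, -4, 4]].
This matrix has rank 2, so its null space has dimension 3 − 2 = 1.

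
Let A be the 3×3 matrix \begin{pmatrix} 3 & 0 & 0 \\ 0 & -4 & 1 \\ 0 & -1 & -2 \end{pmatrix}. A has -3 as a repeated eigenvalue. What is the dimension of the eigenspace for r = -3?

1

A + 3I = [[6, 0, 0], [0, -1, 1], [0, -1, 1]].
This matrix has rank 2, so its null space has dimension 3 − 2 = 1.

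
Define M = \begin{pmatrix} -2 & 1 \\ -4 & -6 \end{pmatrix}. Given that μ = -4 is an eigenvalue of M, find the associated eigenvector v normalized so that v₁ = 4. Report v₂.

-8

M + 4I = [[2, 1], [-4, -2]].
Solving (M + 4I)v = 0 gives the eigenspace spanned by (4, -8).
With v₁ = 4, v = (4, -8), so v₂ = -8.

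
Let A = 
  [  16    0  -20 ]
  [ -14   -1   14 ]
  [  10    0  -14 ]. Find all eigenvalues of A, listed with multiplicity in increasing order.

-4, -1, 6

Characteristic polynomial: p(λ) = λ^3 - λ^2 - 26λ - 24 = (λ - 6)(λ + 1)(λ + 4).
Roots (with multiplicity): -4, -1, 6.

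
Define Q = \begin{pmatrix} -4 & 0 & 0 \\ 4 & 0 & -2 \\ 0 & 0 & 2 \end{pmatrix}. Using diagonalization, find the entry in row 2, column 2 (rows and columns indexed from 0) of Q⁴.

16

Characteristic polynomial: r^3 + 2r^2 - 8r = r(r - 2)(r + 4), so the eigenvalues are -4, 0, 2.
r=-4: eigenvector (1, -1, 0).
r=0: eigenvector (0, 1, 0).
r=2: eigenvector (0, -1, 1).
P = [[1, 0, 0], [-1, 1, -1], [0, 0, 1]], D = diag(-4, 0, 2), P⁻¹ = [[1, 0, 0], [1, 1, 1], [0, 0, 1]].
Q⁴ = P·diag(256, 0, 16)·P⁻¹ = [[256, 0, 0], [-256, 0, -16], [0, 0, 16]].
The requested entry is 16.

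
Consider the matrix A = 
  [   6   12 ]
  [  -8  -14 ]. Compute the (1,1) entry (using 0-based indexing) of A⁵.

-23264

Characteristic polynomial: r^2 + 8r + 12 = (r + 2)(r + 6), so the eigenvalues are -6, -2.
r=-6: eigenvector (1, -1).
r=-2: eigenvector (3, -2).
P = [[1, 3], [-1, -2]], D = diag(-6, -2), P⁻¹ = [[-2, -3], [1, 1]].
A⁵ = P·diag(-7776, -32)·P⁻¹ = [[15456, 23232], [-15488, -23264]].
The requested entry is -23264.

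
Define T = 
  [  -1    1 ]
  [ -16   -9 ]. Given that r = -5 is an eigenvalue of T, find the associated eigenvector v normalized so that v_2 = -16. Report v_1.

4

T + 5I = [[4, 1], [-16, -4]].
Solving (T + 5I)v = 0 gives the eigenspace spanned by (4, -16).
With v_2 = -16, v = (4, -16), so v_1 = 4.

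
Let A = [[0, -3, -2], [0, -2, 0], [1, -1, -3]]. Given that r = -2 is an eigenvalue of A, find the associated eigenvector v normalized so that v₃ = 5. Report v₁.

A + 2I = [[2, -3, -2], [0, 0, 0], [1, -1, -1]].
Solving (A + 2I)v = 0 gives the eigenspace spanned by (5, 0, 5).
With v₃ = 5, v = (5, 0, 5), so v₁ = 5.

5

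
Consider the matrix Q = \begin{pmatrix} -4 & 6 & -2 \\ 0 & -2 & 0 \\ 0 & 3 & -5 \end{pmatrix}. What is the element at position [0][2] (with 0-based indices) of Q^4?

738

Characteristic polynomial: r^3 + 11r^2 + 38r + 40 = (r + 2)(r + 4)(r + 5), so the eigenvalues are -5, -4, -2.
r=-4: eigenvector (1, 0, 0).
r=-2: eigenvector (2, 1, 1).
r=-5: eigenvector (2, 0, 1).
P = [[1, 2, 2], [0, 1, 0], [0, 1, 1]], D = diag(-4, -2, -5), P⁻¹ = [[1, 0, -2], [0, 1, 0], [0, -1, 1]].
Q⁴ = P·diag(256, 16, 625)·P⁻¹ = [[256, -1218, 738], [0, 16, 0], [0, -609, 625]].
The requested entry is 738.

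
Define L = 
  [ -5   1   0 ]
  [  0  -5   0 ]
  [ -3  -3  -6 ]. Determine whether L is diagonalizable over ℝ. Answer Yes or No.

Characteristic polynomial: p(s) = s^3 + 16s^2 + 85s + 150 = (s + 5)^2(s + 6).
s = -5 has algebraic multiplicity 2; rank(L + 5I) = 2, so geometric multiplicity = 1.
Geometric multiplicity < algebraic multiplicity, so L is not diagonalizable.

No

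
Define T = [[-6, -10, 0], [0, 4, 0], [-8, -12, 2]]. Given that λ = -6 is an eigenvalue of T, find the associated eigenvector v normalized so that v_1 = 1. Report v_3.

1

T + 6I = [[0, -10, 0], [0, 10, 0], [-8, -12, 8]].
Solving (T + 6I)v = 0 gives the eigenspace spanned by (1, 0, 1).
With v_1 = 1, v = (1, 0, 1), so v_3 = 1.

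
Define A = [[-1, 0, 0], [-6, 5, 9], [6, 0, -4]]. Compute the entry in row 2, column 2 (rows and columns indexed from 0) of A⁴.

Characteristic polynomial: λ^3 - 21λ - 20 = (λ - 5)(λ + 1)(λ + 4), so the eigenvalues are -4, -1, 5.
λ=-1: eigenvector (1, -2, 2).
λ=5: eigenvector (0, 1, 0).
λ=-4: eigenvector (0, -1, 1).
P = [[1, 0, 0], [-2, 1, -1], [2, 0, 1]], D = diag(-1, 5, -4), P⁻¹ = [[1, 0, 0], [0, 1, 1], [-2, 0, 1]].
A⁴ = P·diag(1, 625, 256)·P⁻¹ = [[1, 0, 0], [510, 625, 369], [-510, 0, 256]].
The requested entry is 256.

256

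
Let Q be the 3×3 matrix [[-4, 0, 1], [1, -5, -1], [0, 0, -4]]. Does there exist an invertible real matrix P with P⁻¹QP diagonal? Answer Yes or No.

Characteristic polynomial: p(t) = t^3 + 13t^2 + 56t + 80 = (t + 4)^2(t + 5).
t = -4 has algebraic multiplicity 2; rank(Q + 4I) = 2, so geometric multiplicity = 1.
Geometric multiplicity < algebraic multiplicity, so Q is not diagonalizable.

No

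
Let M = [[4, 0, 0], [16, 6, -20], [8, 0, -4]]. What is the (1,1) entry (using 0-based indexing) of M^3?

Characteristic polynomial: r^3 - 6r^2 - 16r + 96 = (r - 6)(r - 4)(r + 4), so the eigenvalues are -4, 4, 6.
r=-4: eigenvector (0, 2, 1).
r=6: eigenvector (0, 1, 0).
r=4: eigenvector (1, 2, 1).
P = [[0, 0, 1], [2, 1, 2], [1, 0, 1]], D = diag(-4, 6, 4), P⁻¹ = [[-1, 0, 1], [0, 1, -2], [1, 0, 0]].
M³ = P·diag(-64, 216, 64)·P⁻¹ = [[64, 0, 0], [256, 216, -560], [128, 0, -64]].
The requested entry is 216.

216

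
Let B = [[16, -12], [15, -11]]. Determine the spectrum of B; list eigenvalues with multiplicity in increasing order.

1, 4

Characteristic polynomial: p(μ) = μ^2 - 5μ + 4 = (μ - 4)(μ - 1).
Roots (with multiplicity): 1, 4.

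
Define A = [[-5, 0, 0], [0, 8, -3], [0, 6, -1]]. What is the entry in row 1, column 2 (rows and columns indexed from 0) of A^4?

-609

Characteristic polynomial: s^3 - 2s^2 - 25s + 50 = (s - 5)(s - 2)(s + 5), so the eigenvalues are -5, 2, 5.
s=5: eigenvector (0, -1, -1).
s=2: eigenvector (0, 1, 2).
s=-5: eigenvector (1, 0, 0).
P = [[0, 0, 1], [-1, 1, 0], [-1, 2, 0]], D = diag(5, 2, -5), P⁻¹ = [[0, -2, 1], [0, -1, 1], [1, 0, 0]].
A⁴ = P·diag(625, 16, 625)·P⁻¹ = [[625, 0, 0], [0, 1234, -609], [0, 1218, -593]].
The requested entry is -609.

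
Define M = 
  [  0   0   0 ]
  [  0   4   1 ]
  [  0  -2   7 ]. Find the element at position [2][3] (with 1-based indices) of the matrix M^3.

91

Characteristic polynomial: s^3 - 11s^2 + 30s = s(s - 6)(s - 5), so the eigenvalues are 0, 5, 6.
s=0: eigenvector (1, 0, 0).
s=6: eigenvector (0, 1, 2).
s=5: eigenvector (0, -1, -1).
P = [[1, 0, 0], [0, 1, -1], [0, 2, -1]], D = diag(0, 6, 5), P⁻¹ = [[1, 0, 0], [0, -1, 1], [0, -2, 1]].
M³ = P·diag(0, 216, 125)·P⁻¹ = [[0, 0, 0], [0, 34, 91], [0, -182, 307]].
The requested entry is 91.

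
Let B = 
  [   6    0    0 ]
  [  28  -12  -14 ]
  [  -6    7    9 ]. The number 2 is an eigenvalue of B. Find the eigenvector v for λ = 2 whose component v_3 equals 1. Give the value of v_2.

-1

B − 2I = [[4, 0, 0], [28, -14, -14], [-6, 7, 7]].
Solving (B − 2I)v = 0 gives the eigenspace spanned by (0, -1, 1).
With v_3 = 1, v = (0, -1, 1), so v_2 = -1.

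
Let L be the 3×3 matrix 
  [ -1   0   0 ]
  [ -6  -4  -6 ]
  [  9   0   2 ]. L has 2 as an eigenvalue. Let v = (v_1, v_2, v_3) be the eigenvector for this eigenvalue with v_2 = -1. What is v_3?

L − 2I = [[-3, 0, 0], [-6, -6, -6], [9, 0, 0]].
Solving (L − 2I)v = 0 gives the eigenspace spanned by (0, -1, 1).
With v_2 = -1, v = (0, -1, 1), so v_3 = 1.

1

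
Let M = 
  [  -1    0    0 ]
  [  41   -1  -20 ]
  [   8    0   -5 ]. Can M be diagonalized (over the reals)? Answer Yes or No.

Characteristic polynomial: p(μ) = μ^3 + 7μ^2 + 11μ + 5 = (μ + 1)^2(μ + 5).
μ = -1 has algebraic multiplicity 2; rank(M + 1I) = 2, so geometric multiplicity = 1.
Geometric multiplicity < algebraic multiplicity, so M is not diagonalizable.

No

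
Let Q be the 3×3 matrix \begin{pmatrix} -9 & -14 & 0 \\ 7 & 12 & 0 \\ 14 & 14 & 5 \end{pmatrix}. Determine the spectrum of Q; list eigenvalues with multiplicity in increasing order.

Characteristic polynomial: p(s) = s^3 - 8s^2 + 5s + 50 = (s - 5)^2(s + 2).
Roots (with multiplicity): -2, 5, 5.

-2, 5, 5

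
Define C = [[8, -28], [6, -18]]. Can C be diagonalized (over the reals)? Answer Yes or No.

Characteristic polynomial: p(t) = t^2 + 10t + 24 = (t + 4)(t + 6).
All 2 eigenvalues are distinct, so C is diagonalizable.

Yes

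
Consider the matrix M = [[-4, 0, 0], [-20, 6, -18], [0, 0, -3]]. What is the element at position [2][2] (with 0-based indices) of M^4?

81

Characteristic polynomial: λ^3 + λ^2 - 30λ - 72 = (λ - 6)(λ + 3)(λ + 4), so the eigenvalues are -4, -3, 6.
λ=-4: eigenvector (1, 2, 0).
λ=6: eigenvector (0, 1, 0).
λ=-3: eigenvector (0, 2, 1).
P = [[1, 0, 0], [2, 1, 2], [0, 0, 1]], D = diag(-4, 6, -3), P⁻¹ = [[1, 0, 0], [-2, 1, -2], [0, 0, 1]].
M⁴ = P·diag(256, 1296, 81)·P⁻¹ = [[256, 0, 0], [-2080, 1296, -2430], [0, 0, 81]].
The requested entry is 81.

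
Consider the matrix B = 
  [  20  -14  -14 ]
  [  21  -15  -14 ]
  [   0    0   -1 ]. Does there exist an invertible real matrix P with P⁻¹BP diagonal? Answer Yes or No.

Characteristic polynomial: p(λ) = λ^3 - 4λ^2 - 11λ - 6 = (λ - 6)(λ + 1)^2.
λ = -1 has algebraic multiplicity 2; rank(B + 1I) = 1, so geometric multiplicity = 2.
Every eigenvalue has geometric = algebraic multiplicity, so B is diagonalizable.

Yes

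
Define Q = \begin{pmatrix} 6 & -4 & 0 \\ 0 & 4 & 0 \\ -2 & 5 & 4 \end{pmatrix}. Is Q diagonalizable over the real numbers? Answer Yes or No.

Characteristic polynomial: p(λ) = λ^3 - 14λ^2 + 64λ - 96 = (λ - 6)(λ - 4)^2.
λ = 4 has algebraic multiplicity 2; rank(Q − 4I) = 2, so geometric multiplicity = 1.
Geometric multiplicity < algebraic multiplicity, so Q is not diagonalizable.

No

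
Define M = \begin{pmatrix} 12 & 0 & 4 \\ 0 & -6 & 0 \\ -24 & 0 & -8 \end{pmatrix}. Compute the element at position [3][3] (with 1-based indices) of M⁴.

Characteristic polynomial: t^3 + 2t^2 - 24t = t(t - 4)(t + 6), so the eigenvalues are -6, 0, 4.
t=4: eigenvector (1, 0, -2).
t=-6: eigenvector (0, 1, 0).
t=0: eigenvector (-1, 0, 3).
P = [[1, 0, -1], [0, 1, 0], [-2, 0, 3]], D = diag(4, -6, 0), P⁻¹ = [[3, 0, 1], [0, 1, 0], [2, 0, 1]].
M⁴ = P·diag(256, 1296, 0)·P⁻¹ = [[768, 0, 256], [0, 1296, 0], [-1536, 0, -512]].
The requested entry is -512.

-512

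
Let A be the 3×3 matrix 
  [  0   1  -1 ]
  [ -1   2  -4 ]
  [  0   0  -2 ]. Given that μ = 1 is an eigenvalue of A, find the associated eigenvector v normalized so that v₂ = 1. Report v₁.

1

A − 1I = [[-1, 1, -1], [-1, 1, -4], [0, 0, -3]].
Solving (A − 1I)v = 0 gives the eigenspace spanned by (1, 1, 0).
With v₂ = 1, v = (1, 1, 0), so v₁ = 1.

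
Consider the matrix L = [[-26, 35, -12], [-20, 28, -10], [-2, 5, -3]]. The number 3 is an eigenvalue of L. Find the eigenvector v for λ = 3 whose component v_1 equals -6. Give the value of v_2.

-6

L − 3I = [[-29, 35, -12], [-20, 25, -10], [-2, 5, -6]].
Solving (L − 3I)v = 0 gives the eigenspace spanned by (-6, -6, -3).
With v_1 = -6, v = (-6, -6, -3), so v_2 = -6.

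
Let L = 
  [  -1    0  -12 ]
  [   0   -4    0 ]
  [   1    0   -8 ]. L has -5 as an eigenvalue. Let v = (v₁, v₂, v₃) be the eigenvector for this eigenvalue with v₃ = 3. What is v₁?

9

L + 5I = [[4, 0, -12], [0, 1, 0], [1, 0, -3]].
Solving (L + 5I)v = 0 gives the eigenspace spanned by (9, 0, 3).
With v₃ = 3, v = (9, 0, 3), so v₁ = 9.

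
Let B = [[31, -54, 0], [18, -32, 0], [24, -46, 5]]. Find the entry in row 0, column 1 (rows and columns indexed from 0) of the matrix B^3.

-1134

Characteristic polynomial: λ^3 - 4λ^2 - 25λ + 100 = (λ - 5)(λ - 4)(λ + 5), so the eigenvalues are -5, 4, 5.
λ=-5: eigenvector (-3, -2, -2).
λ=4: eigenvector (2, 1, -2).
λ=5: eigenvector (0, 0, 1).
P = [[-3, 2, 0], [-2, 1, 0], [-2, -2, 1]], D = diag(-5, 4, 5), P⁻¹ = [[1, -2, 0], [2, -3, 0], [6, -10, 1]].
B³ = P·diag(-125, 64, 125)·P⁻¹ = [[631, -1134, 0], [378, -692, 0], [744, -1366, 125]].
The requested entry is -1134.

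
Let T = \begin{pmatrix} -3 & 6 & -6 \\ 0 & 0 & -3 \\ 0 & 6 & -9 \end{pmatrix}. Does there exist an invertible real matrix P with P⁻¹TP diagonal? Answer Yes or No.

Characteristic polynomial: p(μ) = μ^3 + 12μ^2 + 45μ + 54 = (μ + 3)^2(μ + 6).
μ = -3 has algebraic multiplicity 2; rank(T + 3I) = 1, so geometric multiplicity = 2.
Every eigenvalue has geometric = algebraic multiplicity, so T is diagonalizable.

Yes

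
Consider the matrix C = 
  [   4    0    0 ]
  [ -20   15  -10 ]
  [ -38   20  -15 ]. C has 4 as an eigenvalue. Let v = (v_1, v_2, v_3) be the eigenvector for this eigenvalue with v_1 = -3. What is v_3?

6

C − 4I = [[0, 0, 0], [-20, 11, -10], [-38, 20, -19]].
Solving (C − 4I)v = 0 gives the eigenspace spanned by (-3, 0, 6).
With v_1 = -3, v = (-3, 0, 6), so v_3 = 6.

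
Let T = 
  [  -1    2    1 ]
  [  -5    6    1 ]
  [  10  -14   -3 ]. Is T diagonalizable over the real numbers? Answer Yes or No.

Characteristic polynomial: p(μ) = μ^3 - 2μ^2 - 7μ - 4 = (μ - 4)(μ + 1)^2.
μ = -1 has algebraic multiplicity 2; rank(T + 1I) = 2, so geometric multiplicity = 1.
Geometric multiplicity < algebraic multiplicity, so T is not diagonalizable.

No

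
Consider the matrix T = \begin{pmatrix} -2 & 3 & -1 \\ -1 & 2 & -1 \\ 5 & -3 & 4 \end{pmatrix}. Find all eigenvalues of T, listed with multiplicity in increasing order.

Characteristic polynomial: p(s) = s^3 - 4s^2 + s + 6 = (s - 3)(s - 2)(s + 1).
Roots (with multiplicity): -1, 2, 3.

-1, 2, 3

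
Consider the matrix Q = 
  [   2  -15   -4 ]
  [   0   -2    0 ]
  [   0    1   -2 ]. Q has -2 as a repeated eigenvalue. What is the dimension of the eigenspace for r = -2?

Q + 2I = [[4, -15, -4], [0, 0, 0], [0, 1, 0]].
This matrix has rank 2, so its null space has dimension 3 − 2 = 1.

1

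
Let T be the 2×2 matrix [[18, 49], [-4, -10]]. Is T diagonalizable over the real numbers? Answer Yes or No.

No

Characteristic polynomial: p(μ) = μ^2 - 8μ + 16 = (μ - 4)^2.
μ = 4 has algebraic multiplicity 2; rank(T − 4I) = 1, so geometric multiplicity = 1.
Geometric multiplicity < algebraic multiplicity, so T is not diagonalizable.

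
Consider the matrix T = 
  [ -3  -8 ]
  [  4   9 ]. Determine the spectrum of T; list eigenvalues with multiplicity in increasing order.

Characteristic polynomial: p(s) = s^2 - 6s + 5 = (s - 5)(s - 1).
Roots (with multiplicity): 1, 5.

1, 5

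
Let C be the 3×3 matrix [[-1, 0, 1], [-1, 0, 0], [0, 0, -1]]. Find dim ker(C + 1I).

C + 1I = [[0, 0, 1], [-1, 1, 0], [0, 0, 0]].
This matrix has rank 2, so its null space has dimension 3 − 2 = 1.

1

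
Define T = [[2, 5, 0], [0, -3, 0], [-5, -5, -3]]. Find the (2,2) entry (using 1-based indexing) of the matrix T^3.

Characteristic polynomial: λ^3 + 4λ^2 - 3λ - 18 = (λ - 2)(λ + 3)^2, so the eigenvalues are -3, -3, 2.
λ=2: eigenvector (1, 0, -1).
λ=-3: eigenvector (-1, 1, 1).
λ=-3: eigenvector (0, 0, 1).
P = [[1, -1, 0], [0, 1, 0], [-1, 1, 1]], D = diag(2, -3, -3), P⁻¹ = [[1, 1, 0], [0, 1, 0], [1, 0, 1]].
T³ = P·diag(8, -27, -27)·P⁻¹ = [[8, 35, 0], [0, -27, 0], [-35, -35, -27]].
The requested entry is -27.

-27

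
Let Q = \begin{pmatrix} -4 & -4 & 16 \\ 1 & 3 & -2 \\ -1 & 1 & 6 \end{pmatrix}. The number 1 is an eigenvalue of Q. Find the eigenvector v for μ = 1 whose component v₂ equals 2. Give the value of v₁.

Q − 1I = [[-5, -4, 16], [1, 2, -2], [-1, 1, 5]].
Solving (Q − 1I)v = 0 gives the eigenspace spanned by (-8, 2, -2).
With v₂ = 2, v = (-8, 2, -2), so v₁ = -8.

-8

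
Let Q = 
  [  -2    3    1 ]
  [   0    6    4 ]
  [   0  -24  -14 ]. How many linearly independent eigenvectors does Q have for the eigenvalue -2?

1

Q + 2I = [[0, 3, 1], [0, 8, 4], [0, -24, -12]].
This matrix has rank 2, so its null space has dimension 3 − 2 = 1.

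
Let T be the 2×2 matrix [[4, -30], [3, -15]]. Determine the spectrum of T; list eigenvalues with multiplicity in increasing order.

-6, -5

Characteristic polynomial: p(μ) = μ^2 + 11μ + 30 = (μ + 5)(μ + 6).
Roots (with multiplicity): -6, -5.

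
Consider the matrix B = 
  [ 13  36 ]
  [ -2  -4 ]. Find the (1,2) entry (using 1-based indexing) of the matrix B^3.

Characteristic polynomial: s^2 - 9s + 20 = (s - 5)(s - 4), so the eigenvalues are 4, 5.
s=4: eigenvector (-4, 1).
s=5: eigenvector (9, -2).
P = [[-4, 9], [1, -2]], D = diag(4, 5), P⁻¹ = [[2, 9], [1, 4]].
B³ = P·diag(64, 125)·P⁻¹ = [[613, 2196], [-122, -424]].
The requested entry is 2196.

2196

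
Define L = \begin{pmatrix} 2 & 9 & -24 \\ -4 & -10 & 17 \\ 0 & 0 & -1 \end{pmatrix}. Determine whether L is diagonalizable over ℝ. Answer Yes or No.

No

Characteristic polynomial: p(s) = s^3 + 9s^2 + 24s + 16 = (s + 1)(s + 4)^2.
s = -4 has algebraic multiplicity 2; rank(L + 4I) = 2, so geometric multiplicity = 1.
Geometric multiplicity < algebraic multiplicity, so L is not diagonalizable.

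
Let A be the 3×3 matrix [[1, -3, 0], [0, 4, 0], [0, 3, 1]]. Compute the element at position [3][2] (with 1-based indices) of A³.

63

Characteristic polynomial: μ^3 - 6μ^2 + 9μ - 4 = (μ - 4)(μ - 1)^2, so the eigenvalues are 1, 1, 4.
μ=1: eigenvector (1, 0, 0).
μ=4: eigenvector (-1, 1, 1).
μ=1: eigenvector (0, 0, 1).
P = [[1, -1, 0], [0, 1, 0], [0, 1, 1]], D = diag(1, 4, 1), P⁻¹ = [[1, 1, 0], [0, 1, 0], [0, -1, 1]].
A³ = P·diag(1, 64, 1)·P⁻¹ = [[1, -63, 0], [0, 64, 0], [0, 63, 1]].
The requested entry is 63.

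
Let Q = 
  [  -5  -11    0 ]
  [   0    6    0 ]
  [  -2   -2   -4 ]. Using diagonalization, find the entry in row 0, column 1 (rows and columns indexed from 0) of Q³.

Characteristic polynomial: r^3 + 3r^2 - 34r - 120 = (r - 6)(r + 4)(r + 5), so the eigenvalues are -5, -4, 6.
r=-5: eigenvector (1, 0, 2).
r=-4: eigenvector (0, 0, 1).
r=6: eigenvector (-1, 1, 0).
P = [[1, 0, -1], [0, 0, 1], [2, 1, 0]], D = diag(-5, -4, 6), P⁻¹ = [[1, 1, 0], [-2, -2, 1], [0, 1, 0]].
Q³ = P·diag(-125, -64, 216)·P⁻¹ = [[-125, -341, 0], [0, 216, 0], [-122, -122, -64]].
The requested entry is -341.

-341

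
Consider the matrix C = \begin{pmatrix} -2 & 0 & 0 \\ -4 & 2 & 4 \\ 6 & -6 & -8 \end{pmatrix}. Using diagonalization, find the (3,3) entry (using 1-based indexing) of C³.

Characteristic polynomial: λ^3 + 8λ^2 + 20λ + 16 = (λ + 2)^2(λ + 4), so the eigenvalues are -4, -2, -2.
λ=-2: eigenvector (1, -2, 3).
λ=-2: eigenvector (0, 1, -1).
λ=-4: eigenvector (0, -2, 3).
P = [[1, 0, 0], [-2, 1, -2], [3, -1, 3]], D = diag(-2, -2, -4), P⁻¹ = [[1, 0, 0], [0, 3, 2], [-1, 1, 1]].
C³ = P·diag(-8, -8, -64)·P⁻¹ = [[-8, 0, 0], [-112, 104, 112], [168, -168, -176]].
The requested entry is -176.

-176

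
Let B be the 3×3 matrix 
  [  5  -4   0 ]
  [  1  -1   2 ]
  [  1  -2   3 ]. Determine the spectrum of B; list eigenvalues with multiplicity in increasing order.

Characteristic polynomial: p(t) = t^3 - 7t^2 + 15t - 9 = (t - 3)^2(t - 1).
Roots (with multiplicity): 1, 3, 3.

1, 3, 3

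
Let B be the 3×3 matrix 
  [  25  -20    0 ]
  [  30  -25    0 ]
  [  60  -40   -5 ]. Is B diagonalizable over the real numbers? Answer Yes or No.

Characteristic polynomial: p(s) = s^3 + 5s^2 - 25s - 125 = (s - 5)(s + 5)^2.
s = -5 has algebraic multiplicity 2; rank(B + 5I) = 1, so geometric multiplicity = 2.
Every eigenvalue has geometric = algebraic multiplicity, so B is diagonalizable.

Yes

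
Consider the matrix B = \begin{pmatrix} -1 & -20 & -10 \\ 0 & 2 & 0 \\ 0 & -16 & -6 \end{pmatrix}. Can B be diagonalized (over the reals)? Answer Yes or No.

Yes

Characteristic polynomial: p(μ) = μ^3 + 5μ^2 - 8μ - 12 = (μ - 2)(μ + 1)(μ + 6).
All 3 eigenvalues are distinct, so B is diagonalizable.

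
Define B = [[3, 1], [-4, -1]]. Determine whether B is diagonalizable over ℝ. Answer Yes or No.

Characteristic polynomial: p(t) = t^2 - 2t + 1 = (t - 1)^2.
t = 1 has algebraic multiplicity 2; rank(B − 1I) = 1, so geometric multiplicity = 1.
Geometric multiplicity < algebraic multiplicity, so B is not diagonalizable.

No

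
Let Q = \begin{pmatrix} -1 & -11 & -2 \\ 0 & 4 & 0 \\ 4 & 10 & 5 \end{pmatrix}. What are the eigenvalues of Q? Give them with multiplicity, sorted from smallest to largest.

Characteristic polynomial: p(t) = t^3 - 8t^2 + 19t - 12 = (t - 4)(t - 3)(t - 1).
Roots (with multiplicity): 1, 3, 4.

1, 3, 4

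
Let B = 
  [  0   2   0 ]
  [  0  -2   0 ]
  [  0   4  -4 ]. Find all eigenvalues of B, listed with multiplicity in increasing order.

-4, -2, 0

Characteristic polynomial: p(r) = r^3 + 6r^2 + 8r = r(r + 2)(r + 4).
Roots (with multiplicity): -4, -2, 0.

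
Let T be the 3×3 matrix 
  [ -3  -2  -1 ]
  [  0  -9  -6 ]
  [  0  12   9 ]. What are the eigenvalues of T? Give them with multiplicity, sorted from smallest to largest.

-3, -3, 3

Characteristic polynomial: p(s) = s^3 + 3s^2 - 9s - 27 = (s - 3)(s + 3)^2.
Roots (with multiplicity): -3, -3, 3.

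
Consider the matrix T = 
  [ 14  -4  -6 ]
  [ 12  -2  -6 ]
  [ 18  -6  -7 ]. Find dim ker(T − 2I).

2

T − 2I = [[12, -4, -6], [12, -4, -6], [18, -6, -9]].
This matrix has rank 1, so its null space has dimension 3 − 1 = 2.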